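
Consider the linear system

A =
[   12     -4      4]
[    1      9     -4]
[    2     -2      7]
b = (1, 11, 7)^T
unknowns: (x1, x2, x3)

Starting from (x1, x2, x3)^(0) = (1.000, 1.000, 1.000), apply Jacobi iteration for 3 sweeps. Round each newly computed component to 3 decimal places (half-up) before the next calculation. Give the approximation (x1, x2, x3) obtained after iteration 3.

Iteration 1:
  x1 = (1 - (-4)·1.000 - (4)·1.000) / (12) = 0.083
  x2 = (11 - (1)·1.000 - (-4)·1.000) / (9) = 1.556
  x3 = (7 - (2)·1.000 - (-2)·1.000) / (7) = 1.000
Iteration 2:
  x1 = (1 - (-4)·1.556 - (4)·1.000) / (12) = 0.269
  x2 = (11 - (1)·0.083 - (-4)·1.000) / (9) = 1.657
  x3 = (7 - (2)·0.083 - (-2)·1.556) / (7) = 1.421
Iteration 3:
  x1 = (1 - (-4)·1.657 - (4)·1.421) / (12) = 0.162
  x2 = (11 - (1)·0.269 - (-4)·1.421) / (9) = 1.824
  x3 = (7 - (2)·0.269 - (-2)·1.657) / (7) = 1.397

(0.162, 1.824, 1.397)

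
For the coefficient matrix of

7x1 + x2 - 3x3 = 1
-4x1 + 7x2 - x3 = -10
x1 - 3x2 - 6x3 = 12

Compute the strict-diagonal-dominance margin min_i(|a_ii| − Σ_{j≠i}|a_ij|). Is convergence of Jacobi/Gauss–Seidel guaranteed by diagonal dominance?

2

row 1: |7| − (1+3) = 3
row 2: |7| − (4+1) = 2
row 3: |-6| − (1+3) = 2
minimum over rows = 2 → strictly diagonally dominant (convergence guaranteed)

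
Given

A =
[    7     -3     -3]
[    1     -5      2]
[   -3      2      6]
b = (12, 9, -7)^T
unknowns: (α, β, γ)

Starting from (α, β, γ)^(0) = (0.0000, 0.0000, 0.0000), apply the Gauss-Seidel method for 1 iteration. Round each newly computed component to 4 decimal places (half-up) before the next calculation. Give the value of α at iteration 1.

Iteration 1:
  α = (12 - (-3)·0.0000 - (-3)·0.0000) / (7) = 1.7143
  β = (9 - (1)·1.7143 - (2)·0.0000) / (-5) = -1.4571
  γ = (-7 - (-3)·1.7143 - (2)·-1.4571) / (6) = 0.1762

1.7143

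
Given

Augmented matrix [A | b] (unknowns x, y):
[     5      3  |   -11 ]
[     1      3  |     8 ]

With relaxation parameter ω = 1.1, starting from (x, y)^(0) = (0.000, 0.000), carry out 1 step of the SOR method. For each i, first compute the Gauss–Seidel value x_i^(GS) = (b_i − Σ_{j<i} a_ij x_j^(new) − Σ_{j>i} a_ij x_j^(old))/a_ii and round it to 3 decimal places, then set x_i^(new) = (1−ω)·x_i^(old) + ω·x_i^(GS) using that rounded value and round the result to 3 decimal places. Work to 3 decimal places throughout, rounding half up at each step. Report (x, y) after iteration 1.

Iteration 1:
  x: GS value = (-11 - (3)·0.000) / (5) = -2.200;  x ← (1−ω)·0.000 + ω·-2.200 = -2.420
  y: GS value = (8 - (1)·-2.420) / (3) = 3.473;  y ← (1−ω)·0.000 + ω·3.473 = 3.820

(-2.420, 3.820)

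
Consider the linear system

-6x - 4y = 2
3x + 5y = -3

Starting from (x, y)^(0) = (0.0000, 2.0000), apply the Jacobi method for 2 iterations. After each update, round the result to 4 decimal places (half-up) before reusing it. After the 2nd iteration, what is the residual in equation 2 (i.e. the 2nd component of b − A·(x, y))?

-5.2001

Iteration 1:
  x = (2 - (-4)·2.0000) / (-6) = -1.6667
  y = (-3 - (3)·0.0000) / (5) = -0.6000
Iteration 2:
  x = (2 - (-4)·-0.6000) / (-6) = 0.0667
  y = (-3 - (3)·-1.6667) / (5) = 0.4000
Residual b − A·x = (4.0002, -5.2001)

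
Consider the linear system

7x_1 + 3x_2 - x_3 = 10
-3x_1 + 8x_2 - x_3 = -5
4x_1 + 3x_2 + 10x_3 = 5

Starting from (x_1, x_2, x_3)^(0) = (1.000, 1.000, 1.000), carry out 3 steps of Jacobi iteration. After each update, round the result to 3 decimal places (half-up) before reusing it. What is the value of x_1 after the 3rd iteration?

Iteration 1:
  x_1 = (10 - (3)·1.000 - (-1)·1.000) / (7) = 1.143
  x_2 = (-5 - (-3)·1.000 - (-1)·1.000) / (8) = -0.125
  x_3 = (5 - (4)·1.000 - (3)·1.000) / (10) = -0.200
Iteration 2:
  x_1 = (10 - (3)·-0.125 - (-1)·-0.200) / (7) = 1.454
  x_2 = (-5 - (-3)·1.143 - (-1)·-0.200) / (8) = -0.221
  x_3 = (5 - (4)·1.143 - (3)·-0.125) / (10) = 0.080
Iteration 3:
  x_1 = (10 - (3)·-0.221 - (-1)·0.080) / (7) = 1.535
  x_2 = (-5 - (-3)·1.454 - (-1)·0.080) / (8) = -0.070
  x_3 = (5 - (4)·1.454 - (3)·-0.221) / (10) = -0.015

1.535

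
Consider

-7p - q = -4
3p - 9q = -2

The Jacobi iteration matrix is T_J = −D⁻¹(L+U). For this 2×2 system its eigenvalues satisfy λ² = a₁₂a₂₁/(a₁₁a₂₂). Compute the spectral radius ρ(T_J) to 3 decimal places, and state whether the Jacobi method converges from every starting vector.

0.218

a₁₂a₂₁/(a₁₁a₂₂) = (-1)·(3) / ((-7)·(-9)) = -0.047619
ρ = √|-0.047619| = √0.047619 = 0.218
ρ < 1, so Jacobi converges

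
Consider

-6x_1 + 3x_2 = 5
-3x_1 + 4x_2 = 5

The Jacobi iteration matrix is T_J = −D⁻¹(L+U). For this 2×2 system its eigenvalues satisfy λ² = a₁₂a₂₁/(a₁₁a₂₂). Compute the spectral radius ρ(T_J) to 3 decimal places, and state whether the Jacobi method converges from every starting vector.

a₁₂a₂₁/(a₁₁a₂₂) = (3)·(-3) / ((-6)·(4)) = 0.375000
ρ = √|0.375000| = √0.375000 = 0.612
ρ < 1, so Jacobi converges

0.612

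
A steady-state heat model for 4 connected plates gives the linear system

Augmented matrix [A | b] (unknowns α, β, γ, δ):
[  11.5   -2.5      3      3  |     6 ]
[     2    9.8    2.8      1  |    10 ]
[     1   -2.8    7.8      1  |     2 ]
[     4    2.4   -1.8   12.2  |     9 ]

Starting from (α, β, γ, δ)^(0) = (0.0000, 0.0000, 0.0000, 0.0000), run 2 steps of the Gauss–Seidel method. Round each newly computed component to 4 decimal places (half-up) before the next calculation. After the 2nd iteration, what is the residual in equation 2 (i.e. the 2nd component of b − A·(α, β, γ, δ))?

0.2930

Iteration 1:
  α = (6 - (-2.5)·0.0000 - (3)·0.0000 - (3)·0.0000) / (11.5) = 0.5217
  β = (10 - (2)·0.5217 - (2.8)·0.0000 - (1)·0.0000) / (9.8) = 0.9139
  γ = (2 - (1)·0.5217 - (-2.8)·0.9139 - (1)·0.0000) / (7.8) = 0.5176
  δ = (9 - (4)·0.5217 - (2.4)·0.9139 - (-1.8)·0.5176) / (12.2) = 0.4632
Iteration 2:
  α = (6 - (-2.5)·0.9139 - (3)·0.5176 - (3)·0.4632) / (11.5) = 0.4646
  β = (10 - (2)·0.4646 - (2.8)·0.5176 - (1)·0.4632) / (9.8) = 0.7304
  γ = (2 - (1)·0.4646 - (-2.8)·0.7304 - (1)·0.4632) / (7.8) = 0.3997
  δ = (9 - (4)·0.4646 - (2.4)·0.7304 - (-1.8)·0.3997) / (12.2) = 0.5007
Residual b − A·x = (-0.2181, 0.2930, -0.0378, -0.0004)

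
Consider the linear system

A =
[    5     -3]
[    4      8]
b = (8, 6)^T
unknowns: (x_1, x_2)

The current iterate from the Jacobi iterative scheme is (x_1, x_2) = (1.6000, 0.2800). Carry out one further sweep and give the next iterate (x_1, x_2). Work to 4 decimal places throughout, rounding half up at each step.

One sweep:
  x_1 = (8 - (-3)·0.2800) / (5) = 1.7680
  x_2 = (6 - (4)·1.6000) / (8) = -0.0500

(1.7680, -0.0500)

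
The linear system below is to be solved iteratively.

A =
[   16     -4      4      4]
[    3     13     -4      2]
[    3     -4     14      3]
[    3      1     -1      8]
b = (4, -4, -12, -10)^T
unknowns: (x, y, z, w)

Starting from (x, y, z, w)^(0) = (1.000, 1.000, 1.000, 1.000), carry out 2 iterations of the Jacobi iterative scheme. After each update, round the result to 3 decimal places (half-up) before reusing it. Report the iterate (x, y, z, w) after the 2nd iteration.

(0.810, -0.365, -0.619, -1.327)

Iteration 1:
  x = (4 - (-4)·1.000 - (4)·1.000 - (4)·1.000) / (16) = 0.000
  y = (-4 - (3)·1.000 - (-4)·1.000 - (2)·1.000) / (13) = -0.385
  z = (-12 - (3)·1.000 - (-4)·1.000 - (3)·1.000) / (14) = -1.000
  w = (-10 - (3)·1.000 - (1)·1.000 - (-1)·1.000) / (8) = -1.625
Iteration 2:
  x = (4 - (-4)·-0.385 - (4)·-1.000 - (4)·-1.625) / (16) = 0.810
  y = (-4 - (3)·0.000 - (-4)·-1.000 - (2)·-1.625) / (13) = -0.365
  z = (-12 - (3)·0.000 - (-4)·-0.385 - (3)·-1.625) / (14) = -0.619
  w = (-10 - (3)·0.000 - (1)·-0.385 - (-1)·-1.000) / (8) = -1.327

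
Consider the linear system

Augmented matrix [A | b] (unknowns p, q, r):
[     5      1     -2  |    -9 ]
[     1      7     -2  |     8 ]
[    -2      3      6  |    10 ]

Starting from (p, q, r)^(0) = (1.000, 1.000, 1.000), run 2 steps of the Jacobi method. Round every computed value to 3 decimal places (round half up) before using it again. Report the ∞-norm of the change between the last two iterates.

1.010

Iteration 1:
  p = (-9 - (1)·1.000 - (-2)·1.000) / (5) = -1.600
  q = (8 - (1)·1.000 - (-2)·1.000) / (7) = 1.286
  r = (10 - (-2)·1.000 - (3)·1.000) / (6) = 1.500
Iteration 2:
  p = (-9 - (1)·1.286 - (-2)·1.500) / (5) = -1.457
  q = (8 - (1)·-1.600 - (-2)·1.500) / (7) = 1.800
  r = (10 - (-2)·-1.600 - (3)·1.286) / (6) = 0.490
Change: (0.143, 0.514, -1.010) → max |·| = 1.010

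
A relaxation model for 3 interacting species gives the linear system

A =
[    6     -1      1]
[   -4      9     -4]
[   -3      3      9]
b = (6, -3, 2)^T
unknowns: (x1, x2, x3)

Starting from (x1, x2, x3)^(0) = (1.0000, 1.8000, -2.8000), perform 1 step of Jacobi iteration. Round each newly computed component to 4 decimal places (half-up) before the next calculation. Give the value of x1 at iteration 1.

Iteration 1:
  x1 = (6 - (-1)·1.8000 - (1)·-2.8000) / (6) = 1.7667
  x2 = (-3 - (-4)·1.0000 - (-4)·-2.8000) / (9) = -1.1333
  x3 = (2 - (-3)·1.0000 - (3)·1.8000) / (9) = -0.0444

1.7667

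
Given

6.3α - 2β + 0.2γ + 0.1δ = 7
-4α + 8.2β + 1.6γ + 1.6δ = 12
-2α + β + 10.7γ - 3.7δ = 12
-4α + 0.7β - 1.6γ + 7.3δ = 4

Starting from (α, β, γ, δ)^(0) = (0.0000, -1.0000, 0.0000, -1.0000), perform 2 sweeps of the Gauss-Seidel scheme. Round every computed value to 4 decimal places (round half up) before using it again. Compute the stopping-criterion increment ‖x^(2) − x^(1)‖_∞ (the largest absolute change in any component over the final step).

Iteration 1:
  α = (7 - (-2)·-1.0000 - (0.2)·0.0000 - (0.1)·-1.0000) / (6.3) = 0.8095
  β = (12 - (-4)·0.8095 - (1.6)·0.0000 - (1.6)·-1.0000) / (8.2) = 2.0534
  γ = (12 - (-2)·0.8095 - (1)·2.0534 - (-3.7)·-1.0000) / (10.7) = 0.7351
  δ = (4 - (-4)·0.8095 - (0.7)·2.0534 - (-1.6)·0.7351) / (7.3) = 0.9557
Iteration 2:
  α = (7 - (-2)·2.0534 - (0.2)·0.7351 - (0.1)·0.9557) / (6.3) = 1.7245
  β = (12 - (-4)·1.7245 - (1.6)·0.7351 - (1.6)·0.9557) / (8.2) = 1.9747
  γ = (12 - (-2)·1.7245 - (1)·1.9747 - (-3.7)·0.9557) / (10.7) = 1.5898
  δ = (4 - (-4)·1.7245 - (0.7)·1.9747 - (-1.6)·1.5898) / (7.3) = 1.6520
Change: (0.9150, -0.0787, 0.8547, 0.6963) → max |·| = 0.9150

0.9150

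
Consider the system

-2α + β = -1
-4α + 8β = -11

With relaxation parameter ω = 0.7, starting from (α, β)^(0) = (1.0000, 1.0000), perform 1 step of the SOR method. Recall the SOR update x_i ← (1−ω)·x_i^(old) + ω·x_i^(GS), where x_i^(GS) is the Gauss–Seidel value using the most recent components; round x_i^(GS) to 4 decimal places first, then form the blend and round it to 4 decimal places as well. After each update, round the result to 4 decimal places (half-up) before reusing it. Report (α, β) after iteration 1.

Iteration 1:
  α: GS value = (-1 - (1)·1.0000) / (-2) = 1.0000;  α ← (1−ω)·1.0000 + ω·1.0000 = 1.0000
  β: GS value = (-11 - (-4)·1.0000) / (8) = -0.8750;  β ← (1−ω)·1.0000 + ω·-0.8750 = -0.3125

(1.0000, -0.3125)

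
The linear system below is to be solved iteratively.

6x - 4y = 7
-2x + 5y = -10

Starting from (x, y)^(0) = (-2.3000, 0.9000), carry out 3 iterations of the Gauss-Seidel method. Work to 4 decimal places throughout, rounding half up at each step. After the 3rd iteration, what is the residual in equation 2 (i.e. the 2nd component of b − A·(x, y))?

0.0000

Iteration 1:
  x = (7 - (-4)·0.9000) / (6) = 1.7667
  y = (-10 - (-2)·1.7667) / (5) = -1.2933
Iteration 2:
  x = (7 - (-4)·-1.2933) / (6) = 0.3045
  y = (-10 - (-2)·0.3045) / (5) = -1.8782
Iteration 3:
  x = (7 - (-4)·-1.8782) / (6) = -0.0855
  y = (-10 - (-2)·-0.0855) / (5) = -2.0342
Residual b − A·x = (-0.6238, 0.0000)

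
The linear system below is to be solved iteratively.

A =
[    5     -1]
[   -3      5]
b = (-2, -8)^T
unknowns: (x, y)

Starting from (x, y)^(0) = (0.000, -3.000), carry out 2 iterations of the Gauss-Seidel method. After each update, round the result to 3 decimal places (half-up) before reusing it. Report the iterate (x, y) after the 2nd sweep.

Iteration 1:
  x = (-2 - (-1)·-3.000) / (5) = -1.000
  y = (-8 - (-3)·-1.000) / (5) = -2.200
Iteration 2:
  x = (-2 - (-1)·-2.200) / (5) = -0.840
  y = (-8 - (-3)·-0.840) / (5) = -2.104

(-0.840, -2.104)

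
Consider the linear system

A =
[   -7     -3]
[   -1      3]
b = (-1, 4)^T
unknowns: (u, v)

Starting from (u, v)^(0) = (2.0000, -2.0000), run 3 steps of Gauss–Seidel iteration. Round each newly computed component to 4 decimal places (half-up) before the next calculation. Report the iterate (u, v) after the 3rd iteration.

(-0.3470, 1.2177)

Iteration 1:
  u = (-1 - (-3)·-2.0000) / (-7) = 1.0000
  v = (4 - (-1)·1.0000) / (3) = 1.6667
Iteration 2:
  u = (-1 - (-3)·1.6667) / (-7) = -0.5714
  v = (4 - (-1)·-0.5714) / (3) = 1.1429
Iteration 3:
  u = (-1 - (-3)·1.1429) / (-7) = -0.3470
  v = (4 - (-1)·-0.3470) / (3) = 1.2177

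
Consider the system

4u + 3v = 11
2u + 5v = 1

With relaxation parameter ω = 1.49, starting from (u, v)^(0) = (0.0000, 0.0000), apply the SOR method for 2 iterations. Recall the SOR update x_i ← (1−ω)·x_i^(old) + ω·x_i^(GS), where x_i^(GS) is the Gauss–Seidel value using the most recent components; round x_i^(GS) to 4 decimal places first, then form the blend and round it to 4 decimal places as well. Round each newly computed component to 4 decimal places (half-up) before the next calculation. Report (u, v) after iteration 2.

(4.4858, -1.3249)

Iteration 1:
  u: GS value = (11 - (3)·0.0000) / (4) = 2.7500;  u ← (1−ω)·0.0000 + ω·2.7500 = 4.0975
  v: GS value = (1 - (2)·4.0975) / (5) = -1.4390;  v ← (1−ω)·0.0000 + ω·-1.4390 = -2.1441
Iteration 2:
  u: GS value = (11 - (3)·-2.1441) / (4) = 4.3581;  u ← (1−ω)·4.0975 + ω·4.3581 = 4.4858
  v: GS value = (1 - (2)·4.4858) / (5) = -1.5943;  v ← (1−ω)·-2.1441 + ω·-1.5943 = -1.3249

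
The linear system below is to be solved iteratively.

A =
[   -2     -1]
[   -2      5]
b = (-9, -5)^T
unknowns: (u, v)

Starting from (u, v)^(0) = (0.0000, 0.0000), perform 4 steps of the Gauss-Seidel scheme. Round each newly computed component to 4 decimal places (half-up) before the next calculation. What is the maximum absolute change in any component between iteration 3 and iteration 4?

0.0160

Iteration 1:
  u = (-9 - (-1)·0.0000) / (-2) = 4.5000
  v = (-5 - (-2)·4.5000) / (5) = 0.8000
Iteration 2:
  u = (-9 - (-1)·0.8000) / (-2) = 4.1000
  v = (-5 - (-2)·4.1000) / (5) = 0.6400
Iteration 3:
  u = (-9 - (-1)·0.6400) / (-2) = 4.1800
  v = (-5 - (-2)·4.1800) / (5) = 0.6720
Iteration 4:
  u = (-9 - (-1)·0.6720) / (-2) = 4.1640
  v = (-5 - (-2)·4.1640) / (5) = 0.6656
Change: (-0.0160, -0.0064) → max |·| = 0.0160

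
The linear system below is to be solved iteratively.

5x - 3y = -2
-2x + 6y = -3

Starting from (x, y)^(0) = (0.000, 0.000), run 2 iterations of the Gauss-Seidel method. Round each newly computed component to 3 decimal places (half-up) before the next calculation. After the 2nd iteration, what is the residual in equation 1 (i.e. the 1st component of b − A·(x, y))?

Iteration 1:
  x = (-2 - (-3)·0.000) / (5) = -0.400
  y = (-3 - (-2)·-0.400) / (6) = -0.633
Iteration 2:
  x = (-2 - (-3)·-0.633) / (5) = -0.780
  y = (-3 - (-2)·-0.780) / (6) = -0.760
Residual b − A·x = (-0.380, 0.000)

-0.380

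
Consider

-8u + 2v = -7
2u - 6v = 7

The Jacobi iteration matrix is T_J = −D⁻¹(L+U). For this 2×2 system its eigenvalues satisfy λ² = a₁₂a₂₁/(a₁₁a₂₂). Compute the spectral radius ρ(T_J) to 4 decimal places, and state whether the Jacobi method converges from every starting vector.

a₁₂a₂₁/(a₁₁a₂₂) = (2)·(2) / ((-8)·(-6)) = 0.083333
ρ = √|0.083333| = √0.083333 = 0.2887
ρ < 1, so Jacobi converges

0.2887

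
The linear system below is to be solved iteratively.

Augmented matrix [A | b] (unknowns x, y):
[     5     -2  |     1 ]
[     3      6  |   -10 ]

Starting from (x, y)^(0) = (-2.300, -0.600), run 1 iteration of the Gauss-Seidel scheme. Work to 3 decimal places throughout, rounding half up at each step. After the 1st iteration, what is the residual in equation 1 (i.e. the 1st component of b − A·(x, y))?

-2.094

Iteration 1:
  x = (1 - (-2)·-0.600) / (5) = -0.040
  y = (-10 - (3)·-0.040) / (6) = -1.647
Residual b − A·x = (-2.094, 0.002)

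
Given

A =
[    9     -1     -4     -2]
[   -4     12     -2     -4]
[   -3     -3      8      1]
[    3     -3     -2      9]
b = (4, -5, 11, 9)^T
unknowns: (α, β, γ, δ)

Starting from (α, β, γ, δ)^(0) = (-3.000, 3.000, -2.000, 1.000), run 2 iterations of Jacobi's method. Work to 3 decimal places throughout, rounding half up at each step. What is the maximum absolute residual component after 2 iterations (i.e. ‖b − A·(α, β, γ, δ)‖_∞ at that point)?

11.980

Iteration 1:
  α = (4 - (-1)·3.000 - (-4)·-2.000 - (-2)·1.000) / (9) = 0.111
  β = (-5 - (-4)·-3.000 - (-2)·-2.000 - (-4)·1.000) / (12) = -1.417
  γ = (11 - (-3)·-3.000 - (-3)·3.000 - (1)·1.000) / (8) = 1.250
  δ = (9 - (3)·-3.000 - (-3)·3.000 - (-2)·-2.000) / (9) = 2.556
Iteration 2:
  α = (4 - (-1)·-1.417 - (-4)·1.250 - (-2)·2.556) / (9) = 1.411
  β = (-5 - (-4)·0.111 - (-2)·1.250 - (-4)·2.556) / (12) = 0.681
  γ = (11 - (-3)·0.111 - (-3)·-1.417 - (1)·2.556) / (8) = 0.566
  δ = (9 - (3)·0.111 - (-3)·-1.417 - (-2)·1.250) / (9) = 0.768
Residual b − A·x = (-4.218, -3.324, 11.980, 1.030); ∞-norm = 11.980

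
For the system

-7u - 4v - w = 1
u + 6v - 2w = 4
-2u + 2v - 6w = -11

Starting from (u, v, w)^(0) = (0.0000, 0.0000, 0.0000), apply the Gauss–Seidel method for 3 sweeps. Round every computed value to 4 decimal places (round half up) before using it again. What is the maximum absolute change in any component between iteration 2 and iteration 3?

Iteration 1:
  u = (1 - (-4)·0.0000 - (-1)·0.0000) / (-7) = -0.1429
  v = (4 - (1)·-0.1429 - (-2)·0.0000) / (6) = 0.6905
  w = (-11 - (-2)·-0.1429 - (2)·0.6905) / (-6) = 2.1111
Iteration 2:
  u = (1 - (-4)·0.6905 - (-1)·2.1111) / (-7) = -0.8390
  v = (4 - (1)·-0.8390 - (-2)·2.1111) / (6) = 1.5102
  w = (-11 - (-2)·-0.8390 - (2)·1.5102) / (-6) = 2.6164
Iteration 3:
  u = (1 - (-4)·1.5102 - (-1)·2.6164) / (-7) = -1.3796
  v = (4 - (1)·-1.3796 - (-2)·2.6164) / (6) = 1.7687
  w = (-11 - (-2)·-1.3796 - (2)·1.7687) / (-6) = 2.8828
Change: (-0.5406, 0.2585, 0.2664) → max |·| = 0.5406

0.5406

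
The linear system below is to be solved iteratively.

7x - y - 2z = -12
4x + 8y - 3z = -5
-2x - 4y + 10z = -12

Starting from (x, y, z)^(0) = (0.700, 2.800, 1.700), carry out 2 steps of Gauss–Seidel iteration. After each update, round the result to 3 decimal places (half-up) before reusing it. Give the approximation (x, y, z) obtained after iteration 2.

(-1.995, -0.076, -1.629)

Iteration 1:
  x = (-12 - (-1)·2.800 - (-2)·1.700) / (7) = -0.829
  y = (-5 - (4)·-0.829 - (-3)·1.700) / (8) = 0.427
  z = (-12 - (-2)·-0.829 - (-4)·0.427) / (10) = -1.195
Iteration 2:
  x = (-12 - (-1)·0.427 - (-2)·-1.195) / (7) = -1.995
  y = (-5 - (4)·-1.995 - (-3)·-1.195) / (8) = -0.076
  z = (-12 - (-2)·-1.995 - (-4)·-0.076) / (10) = -1.629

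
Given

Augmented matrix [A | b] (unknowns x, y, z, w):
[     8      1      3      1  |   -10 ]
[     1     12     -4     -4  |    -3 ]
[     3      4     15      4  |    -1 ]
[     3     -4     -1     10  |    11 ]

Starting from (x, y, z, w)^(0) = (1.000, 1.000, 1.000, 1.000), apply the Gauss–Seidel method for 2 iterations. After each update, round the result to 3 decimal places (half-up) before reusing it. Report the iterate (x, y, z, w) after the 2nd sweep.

Iteration 1:
  x = (-10 - (1)·1.000 - (3)·1.000 - (1)·1.000) / (8) = -1.875
  y = (-3 - (1)·-1.875 - (-4)·1.000 - (-4)·1.000) / (12) = 0.573
  z = (-1 - (3)·-1.875 - (4)·0.573 - (4)·1.000) / (15) = -0.111
  w = (11 - (3)·-1.875 - (-4)·0.573 - (-1)·-0.111) / (10) = 1.881
Iteration 2:
  x = (-10 - (1)·0.573 - (3)·-0.111 - (1)·1.881) / (8) = -1.515
  y = (-3 - (1)·-1.515 - (-4)·-0.111 - (-4)·1.881) / (12) = 0.466
  z = (-1 - (3)·-1.515 - (4)·0.466 - (4)·1.881) / (15) = -0.390
  w = (11 - (3)·-1.515 - (-4)·0.466 - (-1)·-0.390) / (10) = 1.702

(-1.515, 0.466, -0.390, 1.702)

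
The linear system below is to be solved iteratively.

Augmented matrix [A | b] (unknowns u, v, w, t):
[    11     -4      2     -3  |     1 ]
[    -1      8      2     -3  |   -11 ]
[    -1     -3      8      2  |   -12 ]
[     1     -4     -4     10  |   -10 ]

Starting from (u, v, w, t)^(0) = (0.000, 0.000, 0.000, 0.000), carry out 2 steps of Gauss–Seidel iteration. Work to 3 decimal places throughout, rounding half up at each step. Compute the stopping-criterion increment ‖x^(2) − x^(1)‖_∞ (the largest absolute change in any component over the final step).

0.775

Iteration 1:
  u = (1 - (-4)·0.000 - (2)·0.000 - (-3)·0.000) / (11) = 0.091
  v = (-11 - (-1)·0.091 - (2)·0.000 - (-3)·0.000) / (8) = -1.364
  w = (-12 - (-1)·0.091 - (-3)·-1.364 - (2)·0.000) / (8) = -2.000
  t = (-10 - (1)·0.091 - (-4)·-1.364 - (-4)·-2.000) / (10) = -2.355
Iteration 2:
  u = (1 - (-4)·-1.364 - (2)·-2.000 - (-3)·-2.355) / (11) = -0.684
  v = (-11 - (-1)·-0.684 - (2)·-2.000 - (-3)·-2.355) / (8) = -1.844
  w = (-12 - (-1)·-0.684 - (-3)·-1.844 - (2)·-2.355) / (8) = -1.688
  t = (-10 - (1)·-0.684 - (-4)·-1.844 - (-4)·-1.688) / (10) = -2.344
Change: (-0.775, -0.480, 0.312, 0.011) → max |·| = 0.775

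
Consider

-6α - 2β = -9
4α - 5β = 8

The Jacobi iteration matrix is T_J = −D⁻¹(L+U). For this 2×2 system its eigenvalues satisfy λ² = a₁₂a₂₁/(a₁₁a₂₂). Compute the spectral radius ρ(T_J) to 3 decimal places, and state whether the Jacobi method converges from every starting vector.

a₁₂a₂₁/(a₁₁a₂₂) = (-2)·(4) / ((-6)·(-5)) = -0.266667
ρ = √|-0.266667| = √0.266667 = 0.516
ρ < 1, so Jacobi converges

0.516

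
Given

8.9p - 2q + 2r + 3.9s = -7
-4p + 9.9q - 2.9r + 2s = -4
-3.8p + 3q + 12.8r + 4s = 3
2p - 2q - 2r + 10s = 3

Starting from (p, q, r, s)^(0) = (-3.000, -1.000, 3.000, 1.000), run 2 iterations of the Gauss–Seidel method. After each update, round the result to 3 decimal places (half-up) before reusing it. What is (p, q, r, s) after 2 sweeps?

(-1.005, -1.077, 0.034, 0.292)

Iteration 1:
  p = (-7 - (-2)·-1.000 - (2)·3.000 - (3.9)·1.000) / (8.9) = -2.124
  q = (-4 - (-4)·-2.124 - (-2.9)·3.000 - (2)·1.000) / (9.9) = -0.585
  r = (3 - (-3.8)·-2.124 - (3)·-0.585 - (4)·1.000) / (12.8) = -0.572
  s = (3 - (2)·-2.124 - (-2)·-0.585 - (-2)·-0.572) / (10) = 0.493
Iteration 2:
  p = (-7 - (-2)·-0.585 - (2)·-0.572 - (3.9)·0.493) / (8.9) = -1.005
  q = (-4 - (-4)·-1.005 - (-2.9)·-0.572 - (2)·0.493) / (9.9) = -1.077
  r = (3 - (-3.8)·-1.005 - (3)·-1.077 - (4)·0.493) / (12.8) = 0.034
  s = (3 - (2)·-1.005 - (-2)·-1.077 - (-2)·0.034) / (10) = 0.292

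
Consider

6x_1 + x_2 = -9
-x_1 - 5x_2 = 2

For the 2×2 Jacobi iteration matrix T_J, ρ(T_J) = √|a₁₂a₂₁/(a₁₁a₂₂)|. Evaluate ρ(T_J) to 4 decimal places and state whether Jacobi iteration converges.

0.1826

a₁₂a₂₁/(a₁₁a₂₂) = (1)·(-1) / ((6)·(-5)) = 0.033333
ρ = √|0.033333| = √0.033333 = 0.1826
ρ < 1, so Jacobi converges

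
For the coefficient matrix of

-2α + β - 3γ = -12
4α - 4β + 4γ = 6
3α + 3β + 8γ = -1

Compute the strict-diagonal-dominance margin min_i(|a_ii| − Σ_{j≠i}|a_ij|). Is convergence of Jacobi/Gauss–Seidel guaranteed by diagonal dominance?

row 1: |-2| − (1+3) = -2
row 2: |-4| − (4+4) = -4
row 3: |8| − (3+3) = 2
minimum over rows = -4 → not strictly diagonally dominant

-4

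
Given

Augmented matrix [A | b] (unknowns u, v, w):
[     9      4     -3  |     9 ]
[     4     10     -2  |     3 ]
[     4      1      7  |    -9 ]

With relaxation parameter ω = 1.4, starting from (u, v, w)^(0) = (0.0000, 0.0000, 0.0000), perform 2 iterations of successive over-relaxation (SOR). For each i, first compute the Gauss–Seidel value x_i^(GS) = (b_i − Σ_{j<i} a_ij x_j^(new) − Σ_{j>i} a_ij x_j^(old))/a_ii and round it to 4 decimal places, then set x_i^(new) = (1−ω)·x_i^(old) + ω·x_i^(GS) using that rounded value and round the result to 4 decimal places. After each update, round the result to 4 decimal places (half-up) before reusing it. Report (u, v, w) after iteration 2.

(-0.2622, -0.0848, -0.4344)

Iteration 1:
  u: GS value = (9 - (4)·0.0000 - (-3)·0.0000) / (9) = 1.0000;  u ← (1−ω)·0.0000 + ω·1.0000 = 1.4000
  v: GS value = (3 - (4)·1.4000 - (-2)·0.0000) / (10) = -0.2600;  v ← (1−ω)·0.0000 + ω·-0.2600 = -0.3640
  w: GS value = (-9 - (4)·1.4000 - (1)·-0.3640) / (7) = -2.0337;  w ← (1−ω)·0.0000 + ω·-2.0337 = -2.8472
Iteration 2:
  u: GS value = (9 - (4)·-0.3640 - (-3)·-2.8472) / (9) = 0.2127;  u ← (1−ω)·1.4000 + ω·0.2127 = -0.2622
  v: GS value = (3 - (4)·-0.2622 - (-2)·-2.8472) / (10) = -0.1646;  v ← (1−ω)·-0.3640 + ω·-0.1646 = -0.0848
  w: GS value = (-9 - (4)·-0.2622 - (1)·-0.0848) / (7) = -1.1238;  w ← (1−ω)·-2.8472 + ω·-1.1238 = -0.4344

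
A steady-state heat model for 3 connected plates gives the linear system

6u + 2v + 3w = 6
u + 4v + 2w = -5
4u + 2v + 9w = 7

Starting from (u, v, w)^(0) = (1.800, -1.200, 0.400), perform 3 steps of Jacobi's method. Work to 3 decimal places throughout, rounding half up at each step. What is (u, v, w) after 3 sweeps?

(1.224, -1.961, 0.478)

Iteration 1:
  u = (6 - (2)·-1.200 - (3)·0.400) / (6) = 1.200
  v = (-5 - (1)·1.800 - (2)·0.400) / (4) = -1.900
  w = (7 - (4)·1.800 - (2)·-1.200) / (9) = 0.244
Iteration 2:
  u = (6 - (2)·-1.900 - (3)·0.244) / (6) = 1.511
  v = (-5 - (1)·1.200 - (2)·0.244) / (4) = -1.672
  w = (7 - (4)·1.200 - (2)·-1.900) / (9) = 0.667
Iteration 3:
  u = (6 - (2)·-1.672 - (3)·0.667) / (6) = 1.224
  v = (-5 - (1)·1.511 - (2)·0.667) / (4) = -1.961
  w = (7 - (4)·1.511 - (2)·-1.672) / (9) = 0.478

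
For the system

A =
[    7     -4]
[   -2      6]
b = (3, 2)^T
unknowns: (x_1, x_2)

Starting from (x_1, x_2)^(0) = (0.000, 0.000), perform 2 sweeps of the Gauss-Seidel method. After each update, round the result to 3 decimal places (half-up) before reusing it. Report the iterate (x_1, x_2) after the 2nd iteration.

Iteration 1:
  x_1 = (3 - (-4)·0.000) / (7) = 0.429
  x_2 = (2 - (-2)·0.429) / (6) = 0.476
Iteration 2:
  x_1 = (3 - (-4)·0.476) / (7) = 0.701
  x_2 = (2 - (-2)·0.701) / (6) = 0.567

(0.701, 0.567)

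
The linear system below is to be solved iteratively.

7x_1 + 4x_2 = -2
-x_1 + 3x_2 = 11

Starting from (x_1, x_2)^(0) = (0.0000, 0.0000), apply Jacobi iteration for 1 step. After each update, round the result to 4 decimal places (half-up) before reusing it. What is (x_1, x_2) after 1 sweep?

Iteration 1:
  x_1 = (-2 - (4)·0.0000) / (7) = -0.2857
  x_2 = (11 - (-1)·0.0000) / (3) = 3.6667

(-0.2857, 3.6667)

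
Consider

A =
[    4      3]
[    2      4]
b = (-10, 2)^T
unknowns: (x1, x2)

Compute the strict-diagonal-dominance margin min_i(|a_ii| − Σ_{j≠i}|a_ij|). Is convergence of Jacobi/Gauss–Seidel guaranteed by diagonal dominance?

1

row 1: |4| − (3) = 1
row 2: |4| − (2) = 2
minimum over rows = 1 → strictly diagonally dominant (convergence guaranteed)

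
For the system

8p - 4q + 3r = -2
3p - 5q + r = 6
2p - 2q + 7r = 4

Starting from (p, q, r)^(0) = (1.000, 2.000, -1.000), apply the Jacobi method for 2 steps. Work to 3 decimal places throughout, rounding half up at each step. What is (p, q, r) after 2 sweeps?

Iteration 1:
  p = (-2 - (-4)·2.000 - (3)·-1.000) / (8) = 1.125
  q = (6 - (3)·1.000 - (1)·-1.000) / (-5) = -0.800
  r = (4 - (2)·1.000 - (-2)·2.000) / (7) = 0.857
Iteration 2:
  p = (-2 - (-4)·-0.800 - (3)·0.857) / (8) = -0.971
  q = (6 - (3)·1.125 - (1)·0.857) / (-5) = -0.354
  r = (4 - (2)·1.125 - (-2)·-0.800) / (7) = 0.021

(-0.971, -0.354, 0.021)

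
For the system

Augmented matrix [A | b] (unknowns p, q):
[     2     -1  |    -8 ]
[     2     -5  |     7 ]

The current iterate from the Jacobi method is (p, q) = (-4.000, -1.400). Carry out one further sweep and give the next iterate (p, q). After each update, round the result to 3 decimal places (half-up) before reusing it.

One sweep:
  p = (-8 - (-1)·-1.400) / (2) = -4.700
  q = (7 - (2)·-4.000) / (-5) = -3.000

(-4.700, -3.000)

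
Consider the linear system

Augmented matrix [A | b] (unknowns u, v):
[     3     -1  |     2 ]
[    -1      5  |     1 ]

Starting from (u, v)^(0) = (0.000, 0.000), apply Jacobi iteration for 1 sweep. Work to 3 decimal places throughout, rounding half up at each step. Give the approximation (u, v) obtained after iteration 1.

Iteration 1:
  u = (2 - (-1)·0.000) / (3) = 0.667
  v = (1 - (-1)·0.000) / (5) = 0.200

(0.667, 0.200)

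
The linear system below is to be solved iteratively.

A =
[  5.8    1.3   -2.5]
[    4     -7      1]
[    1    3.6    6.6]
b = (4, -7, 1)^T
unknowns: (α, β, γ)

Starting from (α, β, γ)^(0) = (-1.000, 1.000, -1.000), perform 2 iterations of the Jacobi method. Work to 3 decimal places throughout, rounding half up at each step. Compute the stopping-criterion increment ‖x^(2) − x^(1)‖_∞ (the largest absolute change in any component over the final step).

0.699

Iteration 1:
  α = (4 - (1.3)·1.000 - (-2.5)·-1.000) / (5.8) = 0.034
  β = (-7 - (4)·-1.000 - (1)·-1.000) / (-7) = 0.286
  γ = (1 - (1)·-1.000 - (3.6)·1.000) / (6.6) = -0.242
Iteration 2:
  α = (4 - (1.3)·0.286 - (-2.5)·-0.242) / (5.8) = 0.521
  β = (-7 - (4)·0.034 - (1)·-0.242) / (-7) = 0.985
  γ = (1 - (1)·0.034 - (3.6)·0.286) / (6.6) = -0.010
Change: (0.487, 0.699, 0.232) → max |·| = 0.699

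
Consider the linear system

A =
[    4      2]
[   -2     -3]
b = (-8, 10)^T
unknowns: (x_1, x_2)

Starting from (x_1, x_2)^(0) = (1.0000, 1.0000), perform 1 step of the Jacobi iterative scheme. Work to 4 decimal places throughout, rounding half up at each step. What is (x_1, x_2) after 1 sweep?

Iteration 1:
  x_1 = (-8 - (2)·1.0000) / (4) = -2.5000
  x_2 = (10 - (-2)·1.0000) / (-3) = -4.0000

(-2.5000, -4.0000)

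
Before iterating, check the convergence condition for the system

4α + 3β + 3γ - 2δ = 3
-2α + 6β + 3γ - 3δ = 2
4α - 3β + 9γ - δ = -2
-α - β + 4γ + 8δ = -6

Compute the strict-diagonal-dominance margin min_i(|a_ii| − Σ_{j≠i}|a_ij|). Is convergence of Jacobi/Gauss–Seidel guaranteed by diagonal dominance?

row 1: |4| − (3+3+2) = -4
row 2: |6| − (2+3+3) = -2
row 3: |9| − (4+3+1) = 1
row 4: |8| − (1+1+4) = 2
minimum over rows = -4 → not strictly diagonally dominant

-4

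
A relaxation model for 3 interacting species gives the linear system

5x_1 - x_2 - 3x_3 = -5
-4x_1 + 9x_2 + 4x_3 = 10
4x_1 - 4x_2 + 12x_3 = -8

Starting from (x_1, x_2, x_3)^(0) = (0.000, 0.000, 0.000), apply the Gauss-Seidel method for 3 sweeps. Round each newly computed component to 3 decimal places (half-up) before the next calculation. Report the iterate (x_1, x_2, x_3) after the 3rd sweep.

(-0.915, 0.752, -0.111)

Iteration 1:
  x_1 = (-5 - (-1)·0.000 - (-3)·0.000) / (5) = -1.000
  x_2 = (10 - (-4)·-1.000 - (4)·0.000) / (9) = 0.667
  x_3 = (-8 - (4)·-1.000 - (-4)·0.667) / (12) = -0.111
Iteration 2:
  x_1 = (-5 - (-1)·0.667 - (-3)·-0.111) / (5) = -0.933
  x_2 = (10 - (-4)·-0.933 - (4)·-0.111) / (9) = 0.746
  x_3 = (-8 - (4)·-0.933 - (-4)·0.746) / (12) = -0.107
Iteration 3:
  x_1 = (-5 - (-1)·0.746 - (-3)·-0.107) / (5) = -0.915
  x_2 = (10 - (-4)·-0.915 - (4)·-0.107) / (9) = 0.752
  x_3 = (-8 - (4)·-0.915 - (-4)·0.752) / (12) = -0.111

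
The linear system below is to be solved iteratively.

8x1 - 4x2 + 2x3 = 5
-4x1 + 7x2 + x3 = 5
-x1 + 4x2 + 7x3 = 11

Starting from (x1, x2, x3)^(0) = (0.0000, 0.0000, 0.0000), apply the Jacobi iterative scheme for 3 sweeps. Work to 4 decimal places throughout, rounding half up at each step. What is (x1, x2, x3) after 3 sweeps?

(0.7353, 0.8721, 1.1717)

Iteration 1:
  x1 = (5 - (-4)·0.0000 - (2)·0.0000) / (8) = 0.6250
  x2 = (5 - (-4)·0.0000 - (1)·0.0000) / (7) = 0.7143
  x3 = (11 - (-1)·0.0000 - (4)·0.0000) / (7) = 1.5714
Iteration 2:
  x1 = (5 - (-4)·0.7143 - (2)·1.5714) / (8) = 0.5893
  x2 = (5 - (-4)·0.6250 - (1)·1.5714) / (7) = 0.8469
  x3 = (11 - (-1)·0.6250 - (4)·0.7143) / (7) = 1.2525
Iteration 3:
  x1 = (5 - (-4)·0.8469 - (2)·1.2525) / (8) = 0.7353
  x2 = (5 - (-4)·0.5893 - (1)·1.2525) / (7) = 0.8721
  x3 = (11 - (-1)·0.5893 - (4)·0.8469) / (7) = 1.1717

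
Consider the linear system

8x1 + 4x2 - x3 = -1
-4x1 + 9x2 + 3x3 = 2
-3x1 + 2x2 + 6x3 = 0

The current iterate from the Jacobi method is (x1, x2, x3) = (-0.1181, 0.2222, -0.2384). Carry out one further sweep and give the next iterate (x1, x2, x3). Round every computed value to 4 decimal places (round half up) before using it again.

One sweep:
  x1 = (-1 - (4)·0.2222 - (-1)·-0.2384) / (8) = -0.2659
  x2 = (2 - (-4)·-0.1181 - (3)·-0.2384) / (9) = 0.2492
  x3 = (0 - (-3)·-0.1181 - (2)·0.2222) / (6) = -0.1331

(-0.2659, 0.2492, -0.1331)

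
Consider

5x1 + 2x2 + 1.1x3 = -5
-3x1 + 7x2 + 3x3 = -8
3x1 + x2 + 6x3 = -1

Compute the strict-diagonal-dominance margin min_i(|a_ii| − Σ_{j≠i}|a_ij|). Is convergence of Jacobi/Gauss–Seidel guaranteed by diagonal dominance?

row 1: |5| − (2+1.1) = 1.9
row 2: |7| − (3+3) = 1
row 3: |6| − (3+1) = 2
minimum over rows = 1 → strictly diagonally dominant (convergence guaranteed)

1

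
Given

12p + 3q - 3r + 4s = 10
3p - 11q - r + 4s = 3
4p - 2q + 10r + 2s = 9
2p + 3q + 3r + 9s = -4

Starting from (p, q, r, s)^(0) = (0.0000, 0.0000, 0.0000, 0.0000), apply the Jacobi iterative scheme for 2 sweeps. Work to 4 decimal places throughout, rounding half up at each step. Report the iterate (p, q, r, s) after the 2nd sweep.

Iteration 1:
  p = (10 - (3)·0.0000 - (-3)·0.0000 - (4)·0.0000) / (12) = 0.8333
  q = (3 - (3)·0.0000 - (-1)·0.0000 - (4)·0.0000) / (-11) = -0.2727
  r = (9 - (4)·0.0000 - (-2)·0.0000 - (2)·0.0000) / (10) = 0.9000
  s = (-4 - (2)·0.0000 - (3)·0.0000 - (3)·0.0000) / (9) = -0.4444
Iteration 2:
  p = (10 - (3)·-0.2727 - (-3)·0.9000 - (4)·-0.4444) / (12) = 1.2746
  q = (3 - (3)·0.8333 - (-1)·0.9000 - (4)·-0.4444) / (-11) = -0.2889
  r = (9 - (4)·0.8333 - (-2)·-0.2727 - (2)·-0.4444) / (10) = 0.6010
  s = (-4 - (2)·0.8333 - (3)·-0.2727 - (3)·0.9000) / (9) = -0.8387

(1.2746, -0.2889, 0.6010, -0.8387)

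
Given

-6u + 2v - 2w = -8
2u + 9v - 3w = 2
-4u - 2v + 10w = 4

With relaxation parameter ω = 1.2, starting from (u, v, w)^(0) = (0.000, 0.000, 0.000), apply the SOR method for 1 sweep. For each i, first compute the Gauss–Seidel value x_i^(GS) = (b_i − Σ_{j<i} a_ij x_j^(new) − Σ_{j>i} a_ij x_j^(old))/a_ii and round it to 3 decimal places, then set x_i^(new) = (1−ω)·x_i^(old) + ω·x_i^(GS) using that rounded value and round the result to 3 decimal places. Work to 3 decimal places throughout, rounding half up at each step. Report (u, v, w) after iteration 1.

Iteration 1:
  u: GS value = (-8 - (2)·0.000 - (-2)·0.000) / (-6) = 1.333;  u ← (1−ω)·0.000 + ω·1.333 = 1.600
  v: GS value = (2 - (2)·1.600 - (-3)·0.000) / (9) = -0.133;  v ← (1−ω)·0.000 + ω·-0.133 = -0.160
  w: GS value = (4 - (-4)·1.600 - (-2)·-0.160) / (10) = 1.008;  w ← (1−ω)·0.000 + ω·1.008 = 1.210

(1.600, -0.160, 1.210)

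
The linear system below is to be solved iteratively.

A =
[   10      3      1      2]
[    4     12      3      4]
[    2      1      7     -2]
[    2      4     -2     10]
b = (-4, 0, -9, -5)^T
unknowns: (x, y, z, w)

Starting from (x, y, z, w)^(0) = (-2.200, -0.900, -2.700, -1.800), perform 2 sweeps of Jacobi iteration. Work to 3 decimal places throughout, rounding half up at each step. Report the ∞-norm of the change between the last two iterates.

1.834

Iteration 1:
  x = (-4 - (3)·-0.900 - (1)·-2.700 - (2)·-1.800) / (10) = 0.500
  y = (0 - (4)·-2.200 - (3)·-2.700 - (4)·-1.800) / (12) = 2.008
  z = (-9 - (2)·-2.200 - (1)·-0.900 - (-2)·-1.800) / (7) = -1.043
  w = (-5 - (2)·-2.200 - (4)·-0.900 - (-2)·-2.700) / (10) = -0.240
Iteration 2:
  x = (-4 - (3)·2.008 - (1)·-1.043 - (2)·-0.240) / (10) = -0.850
  y = (0 - (4)·0.500 - (3)·-1.043 - (4)·-0.240) / (12) = 0.174
  z = (-9 - (2)·0.500 - (1)·2.008 - (-2)·-0.240) / (7) = -1.784
  w = (-5 - (2)·0.500 - (4)·2.008 - (-2)·-1.043) / (10) = -1.612
Change: (-1.350, -1.834, -0.741, -1.372) → max |·| = 1.834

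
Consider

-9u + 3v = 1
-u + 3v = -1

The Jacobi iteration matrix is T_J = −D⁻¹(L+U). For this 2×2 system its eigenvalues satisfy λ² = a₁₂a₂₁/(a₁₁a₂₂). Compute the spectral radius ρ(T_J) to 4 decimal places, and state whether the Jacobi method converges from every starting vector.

a₁₂a₂₁/(a₁₁a₂₂) = (3)·(-1) / ((-9)·(3)) = 0.111111
ρ = √|0.111111| = √0.111111 = 0.3333
ρ < 1, so Jacobi converges

0.3333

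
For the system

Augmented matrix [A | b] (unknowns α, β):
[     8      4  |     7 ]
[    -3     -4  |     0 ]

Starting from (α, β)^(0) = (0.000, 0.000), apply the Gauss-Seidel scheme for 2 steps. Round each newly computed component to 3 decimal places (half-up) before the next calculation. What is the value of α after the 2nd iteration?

1.203

Iteration 1:
  α = (7 - (4)·0.000) / (8) = 0.875
  β = (0 - (-3)·0.875) / (-4) = -0.656
Iteration 2:
  α = (7 - (4)·-0.656) / (8) = 1.203
  β = (0 - (-3)·1.203) / (-4) = -0.902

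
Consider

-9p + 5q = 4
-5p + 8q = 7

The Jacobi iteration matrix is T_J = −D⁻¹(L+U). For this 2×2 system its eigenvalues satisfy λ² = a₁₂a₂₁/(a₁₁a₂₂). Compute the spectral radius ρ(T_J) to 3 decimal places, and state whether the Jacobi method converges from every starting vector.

0.589

a₁₂a₂₁/(a₁₁a₂₂) = (5)·(-5) / ((-9)·(8)) = 0.347222
ρ = √|0.347222| = √0.347222 = 0.589
ρ < 1, so Jacobi converges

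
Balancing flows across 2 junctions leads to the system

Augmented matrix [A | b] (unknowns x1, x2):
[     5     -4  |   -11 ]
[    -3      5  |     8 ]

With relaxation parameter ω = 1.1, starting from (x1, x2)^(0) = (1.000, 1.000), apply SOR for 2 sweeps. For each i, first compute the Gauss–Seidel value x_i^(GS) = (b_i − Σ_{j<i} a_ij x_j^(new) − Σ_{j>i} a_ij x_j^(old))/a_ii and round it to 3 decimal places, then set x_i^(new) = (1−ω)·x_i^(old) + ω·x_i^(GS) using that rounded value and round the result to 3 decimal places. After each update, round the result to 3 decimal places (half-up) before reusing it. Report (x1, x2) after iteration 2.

Iteration 1:
  x1: GS value = (-11 - (-4)·1.000) / (5) = -1.400;  x1 ← (1−ω)·1.000 + ω·-1.400 = -1.640
  x2: GS value = (8 - (-3)·-1.640) / (5) = 0.616;  x2 ← (1−ω)·1.000 + ω·0.616 = 0.578
Iteration 2:
  x1: GS value = (-11 - (-4)·0.578) / (5) = -1.738;  x1 ← (1−ω)·-1.640 + ω·-1.738 = -1.748
  x2: GS value = (8 - (-3)·-1.748) / (5) = 0.551;  x2 ← (1−ω)·0.578 + ω·0.551 = 0.548

(-1.748, 0.548)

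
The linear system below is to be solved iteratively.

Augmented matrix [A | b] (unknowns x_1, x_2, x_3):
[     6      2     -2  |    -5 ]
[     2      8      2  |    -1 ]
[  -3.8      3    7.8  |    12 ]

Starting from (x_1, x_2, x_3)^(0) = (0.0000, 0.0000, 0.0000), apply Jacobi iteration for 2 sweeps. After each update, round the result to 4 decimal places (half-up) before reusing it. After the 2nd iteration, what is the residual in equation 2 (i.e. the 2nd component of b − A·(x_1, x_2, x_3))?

Iteration 1:
  x_1 = (-5 - (2)·0.0000 - (-2)·0.0000) / (6) = -0.8333
  x_2 = (-1 - (2)·0.0000 - (2)·0.0000) / (8) = -0.1250
  x_3 = (12 - (-3.8)·0.0000 - (3)·0.0000) / (7.8) = 1.5385
Iteration 2:
  x_1 = (-5 - (2)·-0.1250 - (-2)·1.5385) / (6) = -0.2788
  x_2 = (-1 - (2)·-0.8333 - (2)·1.5385) / (8) = -0.3013
  x_3 = (12 - (-3.8)·-0.8333 - (3)·-0.1250) / (7.8) = 1.1806
Residual b − A·x = (-0.3634, -0.3932, 2.6358)

-0.3932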